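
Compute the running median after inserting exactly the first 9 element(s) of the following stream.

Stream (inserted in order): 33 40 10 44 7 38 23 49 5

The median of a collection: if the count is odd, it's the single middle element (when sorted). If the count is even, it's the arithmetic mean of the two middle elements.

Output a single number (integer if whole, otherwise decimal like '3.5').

Answer: 33

Derivation:
Step 1: insert 33 -> lo=[33] (size 1, max 33) hi=[] (size 0) -> median=33
Step 2: insert 40 -> lo=[33] (size 1, max 33) hi=[40] (size 1, min 40) -> median=36.5
Step 3: insert 10 -> lo=[10, 33] (size 2, max 33) hi=[40] (size 1, min 40) -> median=33
Step 4: insert 44 -> lo=[10, 33] (size 2, max 33) hi=[40, 44] (size 2, min 40) -> median=36.5
Step 5: insert 7 -> lo=[7, 10, 33] (size 3, max 33) hi=[40, 44] (size 2, min 40) -> median=33
Step 6: insert 38 -> lo=[7, 10, 33] (size 3, max 33) hi=[38, 40, 44] (size 3, min 38) -> median=35.5
Step 7: insert 23 -> lo=[7, 10, 23, 33] (size 4, max 33) hi=[38, 40, 44] (size 3, min 38) -> median=33
Step 8: insert 49 -> lo=[7, 10, 23, 33] (size 4, max 33) hi=[38, 40, 44, 49] (size 4, min 38) -> median=35.5
Step 9: insert 5 -> lo=[5, 7, 10, 23, 33] (size 5, max 33) hi=[38, 40, 44, 49] (size 4, min 38) -> median=33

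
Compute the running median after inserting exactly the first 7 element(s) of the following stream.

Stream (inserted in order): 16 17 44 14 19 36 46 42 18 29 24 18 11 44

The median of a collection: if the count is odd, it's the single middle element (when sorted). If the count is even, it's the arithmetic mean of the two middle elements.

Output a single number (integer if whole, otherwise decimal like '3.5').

Step 1: insert 16 -> lo=[16] (size 1, max 16) hi=[] (size 0) -> median=16
Step 2: insert 17 -> lo=[16] (size 1, max 16) hi=[17] (size 1, min 17) -> median=16.5
Step 3: insert 44 -> lo=[16, 17] (size 2, max 17) hi=[44] (size 1, min 44) -> median=17
Step 4: insert 14 -> lo=[14, 16] (size 2, max 16) hi=[17, 44] (size 2, min 17) -> median=16.5
Step 5: insert 19 -> lo=[14, 16, 17] (size 3, max 17) hi=[19, 44] (size 2, min 19) -> median=17
Step 6: insert 36 -> lo=[14, 16, 17] (size 3, max 17) hi=[19, 36, 44] (size 3, min 19) -> median=18
Step 7: insert 46 -> lo=[14, 16, 17, 19] (size 4, max 19) hi=[36, 44, 46] (size 3, min 36) -> median=19

Answer: 19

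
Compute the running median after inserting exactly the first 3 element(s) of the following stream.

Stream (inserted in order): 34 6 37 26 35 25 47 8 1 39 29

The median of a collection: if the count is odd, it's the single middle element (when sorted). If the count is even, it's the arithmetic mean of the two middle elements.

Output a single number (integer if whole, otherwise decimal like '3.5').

Answer: 34

Derivation:
Step 1: insert 34 -> lo=[34] (size 1, max 34) hi=[] (size 0) -> median=34
Step 2: insert 6 -> lo=[6] (size 1, max 6) hi=[34] (size 1, min 34) -> median=20
Step 3: insert 37 -> lo=[6, 34] (size 2, max 34) hi=[37] (size 1, min 37) -> median=34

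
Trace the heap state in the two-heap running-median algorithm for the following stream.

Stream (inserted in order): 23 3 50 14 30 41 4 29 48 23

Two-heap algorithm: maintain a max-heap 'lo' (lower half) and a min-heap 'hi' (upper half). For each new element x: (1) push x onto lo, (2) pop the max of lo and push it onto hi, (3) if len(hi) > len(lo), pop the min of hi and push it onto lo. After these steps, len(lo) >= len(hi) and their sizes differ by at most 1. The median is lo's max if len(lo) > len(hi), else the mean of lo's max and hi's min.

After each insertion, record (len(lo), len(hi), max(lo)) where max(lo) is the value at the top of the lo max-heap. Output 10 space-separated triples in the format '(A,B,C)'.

Step 1: insert 23 -> lo=[23] hi=[] -> (len(lo)=1, len(hi)=0, max(lo)=23)
Step 2: insert 3 -> lo=[3] hi=[23] -> (len(lo)=1, len(hi)=1, max(lo)=3)
Step 3: insert 50 -> lo=[3, 23] hi=[50] -> (len(lo)=2, len(hi)=1, max(lo)=23)
Step 4: insert 14 -> lo=[3, 14] hi=[23, 50] -> (len(lo)=2, len(hi)=2, max(lo)=14)
Step 5: insert 30 -> lo=[3, 14, 23] hi=[30, 50] -> (len(lo)=3, len(hi)=2, max(lo)=23)
Step 6: insert 41 -> lo=[3, 14, 23] hi=[30, 41, 50] -> (len(lo)=3, len(hi)=3, max(lo)=23)
Step 7: insert 4 -> lo=[3, 4, 14, 23] hi=[30, 41, 50] -> (len(lo)=4, len(hi)=3, max(lo)=23)
Step 8: insert 29 -> lo=[3, 4, 14, 23] hi=[29, 30, 41, 50] -> (len(lo)=4, len(hi)=4, max(lo)=23)
Step 9: insert 48 -> lo=[3, 4, 14, 23, 29] hi=[30, 41, 48, 50] -> (len(lo)=5, len(hi)=4, max(lo)=29)
Step 10: insert 23 -> lo=[3, 4, 14, 23, 23] hi=[29, 30, 41, 48, 50] -> (len(lo)=5, len(hi)=5, max(lo)=23)

Answer: (1,0,23) (1,1,3) (2,1,23) (2,2,14) (3,2,23) (3,3,23) (4,3,23) (4,4,23) (5,4,29) (5,5,23)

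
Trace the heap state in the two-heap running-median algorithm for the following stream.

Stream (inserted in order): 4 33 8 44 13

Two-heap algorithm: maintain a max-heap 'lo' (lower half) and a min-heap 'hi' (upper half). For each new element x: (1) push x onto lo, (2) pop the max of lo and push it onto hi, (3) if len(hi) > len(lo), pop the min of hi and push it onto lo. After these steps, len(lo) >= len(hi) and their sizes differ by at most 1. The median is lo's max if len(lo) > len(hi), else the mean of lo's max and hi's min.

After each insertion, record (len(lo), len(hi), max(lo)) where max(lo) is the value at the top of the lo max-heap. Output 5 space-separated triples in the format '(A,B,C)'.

Step 1: insert 4 -> lo=[4] hi=[] -> (len(lo)=1, len(hi)=0, max(lo)=4)
Step 2: insert 33 -> lo=[4] hi=[33] -> (len(lo)=1, len(hi)=1, max(lo)=4)
Step 3: insert 8 -> lo=[4, 8] hi=[33] -> (len(lo)=2, len(hi)=1, max(lo)=8)
Step 4: insert 44 -> lo=[4, 8] hi=[33, 44] -> (len(lo)=2, len(hi)=2, max(lo)=8)
Step 5: insert 13 -> lo=[4, 8, 13] hi=[33, 44] -> (len(lo)=3, len(hi)=2, max(lo)=13)

Answer: (1,0,4) (1,1,4) (2,1,8) (2,2,8) (3,2,13)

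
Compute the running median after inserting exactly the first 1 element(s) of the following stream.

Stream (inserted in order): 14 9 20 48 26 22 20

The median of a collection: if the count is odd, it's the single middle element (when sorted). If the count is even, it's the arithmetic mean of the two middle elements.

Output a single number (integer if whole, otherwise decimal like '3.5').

Answer: 14

Derivation:
Step 1: insert 14 -> lo=[14] (size 1, max 14) hi=[] (size 0) -> median=14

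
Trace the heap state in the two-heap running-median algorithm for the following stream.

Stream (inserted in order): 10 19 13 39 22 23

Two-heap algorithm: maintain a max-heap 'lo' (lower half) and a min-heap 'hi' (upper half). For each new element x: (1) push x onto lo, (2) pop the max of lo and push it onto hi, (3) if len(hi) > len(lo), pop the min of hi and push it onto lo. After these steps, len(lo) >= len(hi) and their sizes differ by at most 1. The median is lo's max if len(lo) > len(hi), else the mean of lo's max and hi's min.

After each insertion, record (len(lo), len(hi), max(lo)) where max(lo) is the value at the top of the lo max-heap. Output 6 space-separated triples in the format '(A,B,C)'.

Step 1: insert 10 -> lo=[10] hi=[] -> (len(lo)=1, len(hi)=0, max(lo)=10)
Step 2: insert 19 -> lo=[10] hi=[19] -> (len(lo)=1, len(hi)=1, max(lo)=10)
Step 3: insert 13 -> lo=[10, 13] hi=[19] -> (len(lo)=2, len(hi)=1, max(lo)=13)
Step 4: insert 39 -> lo=[10, 13] hi=[19, 39] -> (len(lo)=2, len(hi)=2, max(lo)=13)
Step 5: insert 22 -> lo=[10, 13, 19] hi=[22, 39] -> (len(lo)=3, len(hi)=2, max(lo)=19)
Step 6: insert 23 -> lo=[10, 13, 19] hi=[22, 23, 39] -> (len(lo)=3, len(hi)=3, max(lo)=19)

Answer: (1,0,10) (1,1,10) (2,1,13) (2,2,13) (3,2,19) (3,3,19)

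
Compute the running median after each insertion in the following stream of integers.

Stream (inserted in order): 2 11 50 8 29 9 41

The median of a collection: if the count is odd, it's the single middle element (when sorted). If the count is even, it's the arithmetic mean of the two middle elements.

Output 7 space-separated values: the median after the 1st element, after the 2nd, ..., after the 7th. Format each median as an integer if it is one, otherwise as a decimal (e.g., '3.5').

Answer: 2 6.5 11 9.5 11 10 11

Derivation:
Step 1: insert 2 -> lo=[2] (size 1, max 2) hi=[] (size 0) -> median=2
Step 2: insert 11 -> lo=[2] (size 1, max 2) hi=[11] (size 1, min 11) -> median=6.5
Step 3: insert 50 -> lo=[2, 11] (size 2, max 11) hi=[50] (size 1, min 50) -> median=11
Step 4: insert 8 -> lo=[2, 8] (size 2, max 8) hi=[11, 50] (size 2, min 11) -> median=9.5
Step 5: insert 29 -> lo=[2, 8, 11] (size 3, max 11) hi=[29, 50] (size 2, min 29) -> median=11
Step 6: insert 9 -> lo=[2, 8, 9] (size 3, max 9) hi=[11, 29, 50] (size 3, min 11) -> median=10
Step 7: insert 41 -> lo=[2, 8, 9, 11] (size 4, max 11) hi=[29, 41, 50] (size 3, min 29) -> median=11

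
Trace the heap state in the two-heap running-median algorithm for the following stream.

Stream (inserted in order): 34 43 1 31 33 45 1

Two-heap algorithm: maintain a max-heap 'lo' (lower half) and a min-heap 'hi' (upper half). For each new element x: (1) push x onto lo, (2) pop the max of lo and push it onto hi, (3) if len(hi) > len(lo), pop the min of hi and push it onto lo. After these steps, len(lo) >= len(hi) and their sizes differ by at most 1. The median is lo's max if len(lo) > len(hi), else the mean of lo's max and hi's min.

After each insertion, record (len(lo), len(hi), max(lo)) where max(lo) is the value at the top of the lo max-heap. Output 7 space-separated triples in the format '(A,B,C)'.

Step 1: insert 34 -> lo=[34] hi=[] -> (len(lo)=1, len(hi)=0, max(lo)=34)
Step 2: insert 43 -> lo=[34] hi=[43] -> (len(lo)=1, len(hi)=1, max(lo)=34)
Step 3: insert 1 -> lo=[1, 34] hi=[43] -> (len(lo)=2, len(hi)=1, max(lo)=34)
Step 4: insert 31 -> lo=[1, 31] hi=[34, 43] -> (len(lo)=2, len(hi)=2, max(lo)=31)
Step 5: insert 33 -> lo=[1, 31, 33] hi=[34, 43] -> (len(lo)=3, len(hi)=2, max(lo)=33)
Step 6: insert 45 -> lo=[1, 31, 33] hi=[34, 43, 45] -> (len(lo)=3, len(hi)=3, max(lo)=33)
Step 7: insert 1 -> lo=[1, 1, 31, 33] hi=[34, 43, 45] -> (len(lo)=4, len(hi)=3, max(lo)=33)

Answer: (1,0,34) (1,1,34) (2,1,34) (2,2,31) (3,2,33) (3,3,33) (4,3,33)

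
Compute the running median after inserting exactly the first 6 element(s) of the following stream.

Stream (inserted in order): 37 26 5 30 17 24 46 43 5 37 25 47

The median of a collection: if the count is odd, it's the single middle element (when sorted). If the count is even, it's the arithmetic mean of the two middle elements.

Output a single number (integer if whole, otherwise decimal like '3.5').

Step 1: insert 37 -> lo=[37] (size 1, max 37) hi=[] (size 0) -> median=37
Step 2: insert 26 -> lo=[26] (size 1, max 26) hi=[37] (size 1, min 37) -> median=31.5
Step 3: insert 5 -> lo=[5, 26] (size 2, max 26) hi=[37] (size 1, min 37) -> median=26
Step 4: insert 30 -> lo=[5, 26] (size 2, max 26) hi=[30, 37] (size 2, min 30) -> median=28
Step 5: insert 17 -> lo=[5, 17, 26] (size 3, max 26) hi=[30, 37] (size 2, min 30) -> median=26
Step 6: insert 24 -> lo=[5, 17, 24] (size 3, max 24) hi=[26, 30, 37] (size 3, min 26) -> median=25

Answer: 25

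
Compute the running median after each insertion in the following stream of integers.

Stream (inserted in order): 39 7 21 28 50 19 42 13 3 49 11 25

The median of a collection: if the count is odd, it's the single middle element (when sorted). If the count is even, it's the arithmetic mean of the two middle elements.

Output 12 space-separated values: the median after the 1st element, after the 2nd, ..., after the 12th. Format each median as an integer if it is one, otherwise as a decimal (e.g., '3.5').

Answer: 39 23 21 24.5 28 24.5 28 24.5 21 24.5 21 23

Derivation:
Step 1: insert 39 -> lo=[39] (size 1, max 39) hi=[] (size 0) -> median=39
Step 2: insert 7 -> lo=[7] (size 1, max 7) hi=[39] (size 1, min 39) -> median=23
Step 3: insert 21 -> lo=[7, 21] (size 2, max 21) hi=[39] (size 1, min 39) -> median=21
Step 4: insert 28 -> lo=[7, 21] (size 2, max 21) hi=[28, 39] (size 2, min 28) -> median=24.5
Step 5: insert 50 -> lo=[7, 21, 28] (size 3, max 28) hi=[39, 50] (size 2, min 39) -> median=28
Step 6: insert 19 -> lo=[7, 19, 21] (size 3, max 21) hi=[28, 39, 50] (size 3, min 28) -> median=24.5
Step 7: insert 42 -> lo=[7, 19, 21, 28] (size 4, max 28) hi=[39, 42, 50] (size 3, min 39) -> median=28
Step 8: insert 13 -> lo=[7, 13, 19, 21] (size 4, max 21) hi=[28, 39, 42, 50] (size 4, min 28) -> median=24.5
Step 9: insert 3 -> lo=[3, 7, 13, 19, 21] (size 5, max 21) hi=[28, 39, 42, 50] (size 4, min 28) -> median=21
Step 10: insert 49 -> lo=[3, 7, 13, 19, 21] (size 5, max 21) hi=[28, 39, 42, 49, 50] (size 5, min 28) -> median=24.5
Step 11: insert 11 -> lo=[3, 7, 11, 13, 19, 21] (size 6, max 21) hi=[28, 39, 42, 49, 50] (size 5, min 28) -> median=21
Step 12: insert 25 -> lo=[3, 7, 11, 13, 19, 21] (size 6, max 21) hi=[25, 28, 39, 42, 49, 50] (size 6, min 25) -> median=23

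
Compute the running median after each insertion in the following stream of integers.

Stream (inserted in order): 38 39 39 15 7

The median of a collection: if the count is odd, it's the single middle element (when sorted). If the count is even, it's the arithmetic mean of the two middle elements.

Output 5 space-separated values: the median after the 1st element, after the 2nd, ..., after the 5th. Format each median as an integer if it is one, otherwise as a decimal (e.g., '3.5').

Answer: 38 38.5 39 38.5 38

Derivation:
Step 1: insert 38 -> lo=[38] (size 1, max 38) hi=[] (size 0) -> median=38
Step 2: insert 39 -> lo=[38] (size 1, max 38) hi=[39] (size 1, min 39) -> median=38.5
Step 3: insert 39 -> lo=[38, 39] (size 2, max 39) hi=[39] (size 1, min 39) -> median=39
Step 4: insert 15 -> lo=[15, 38] (size 2, max 38) hi=[39, 39] (size 2, min 39) -> median=38.5
Step 5: insert 7 -> lo=[7, 15, 38] (size 3, max 38) hi=[39, 39] (size 2, min 39) -> median=38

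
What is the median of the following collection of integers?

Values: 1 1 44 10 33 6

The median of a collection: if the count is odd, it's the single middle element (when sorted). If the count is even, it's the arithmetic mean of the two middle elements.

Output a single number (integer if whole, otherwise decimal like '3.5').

Answer: 8

Derivation:
Step 1: insert 1 -> lo=[1] (size 1, max 1) hi=[] (size 0) -> median=1
Step 2: insert 1 -> lo=[1] (size 1, max 1) hi=[1] (size 1, min 1) -> median=1
Step 3: insert 44 -> lo=[1, 1] (size 2, max 1) hi=[44] (size 1, min 44) -> median=1
Step 4: insert 10 -> lo=[1, 1] (size 2, max 1) hi=[10, 44] (size 2, min 10) -> median=5.5
Step 5: insert 33 -> lo=[1, 1, 10] (size 3, max 10) hi=[33, 44] (size 2, min 33) -> median=10
Step 6: insert 6 -> lo=[1, 1, 6] (size 3, max 6) hi=[10, 33, 44] (size 3, min 10) -> median=8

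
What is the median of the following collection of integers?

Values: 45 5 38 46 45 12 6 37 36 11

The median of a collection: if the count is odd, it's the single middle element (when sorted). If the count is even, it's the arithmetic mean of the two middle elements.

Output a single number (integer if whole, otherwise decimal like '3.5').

Answer: 36.5

Derivation:
Step 1: insert 45 -> lo=[45] (size 1, max 45) hi=[] (size 0) -> median=45
Step 2: insert 5 -> lo=[5] (size 1, max 5) hi=[45] (size 1, min 45) -> median=25
Step 3: insert 38 -> lo=[5, 38] (size 2, max 38) hi=[45] (size 1, min 45) -> median=38
Step 4: insert 46 -> lo=[5, 38] (size 2, max 38) hi=[45, 46] (size 2, min 45) -> median=41.5
Step 5: insert 45 -> lo=[5, 38, 45] (size 3, max 45) hi=[45, 46] (size 2, min 45) -> median=45
Step 6: insert 12 -> lo=[5, 12, 38] (size 3, max 38) hi=[45, 45, 46] (size 3, min 45) -> median=41.5
Step 7: insert 6 -> lo=[5, 6, 12, 38] (size 4, max 38) hi=[45, 45, 46] (size 3, min 45) -> median=38
Step 8: insert 37 -> lo=[5, 6, 12, 37] (size 4, max 37) hi=[38, 45, 45, 46] (size 4, min 38) -> median=37.5
Step 9: insert 36 -> lo=[5, 6, 12, 36, 37] (size 5, max 37) hi=[38, 45, 45, 46] (size 4, min 38) -> median=37
Step 10: insert 11 -> lo=[5, 6, 11, 12, 36] (size 5, max 36) hi=[37, 38, 45, 45, 46] (size 5, min 37) -> median=36.5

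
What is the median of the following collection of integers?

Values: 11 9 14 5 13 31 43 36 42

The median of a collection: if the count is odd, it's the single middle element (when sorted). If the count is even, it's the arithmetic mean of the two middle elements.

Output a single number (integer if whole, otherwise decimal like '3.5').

Answer: 14

Derivation:
Step 1: insert 11 -> lo=[11] (size 1, max 11) hi=[] (size 0) -> median=11
Step 2: insert 9 -> lo=[9] (size 1, max 9) hi=[11] (size 1, min 11) -> median=10
Step 3: insert 14 -> lo=[9, 11] (size 2, max 11) hi=[14] (size 1, min 14) -> median=11
Step 4: insert 5 -> lo=[5, 9] (size 2, max 9) hi=[11, 14] (size 2, min 11) -> median=10
Step 5: insert 13 -> lo=[5, 9, 11] (size 3, max 11) hi=[13, 14] (size 2, min 13) -> median=11
Step 6: insert 31 -> lo=[5, 9, 11] (size 3, max 11) hi=[13, 14, 31] (size 3, min 13) -> median=12
Step 7: insert 43 -> lo=[5, 9, 11, 13] (size 4, max 13) hi=[14, 31, 43] (size 3, min 14) -> median=13
Step 8: insert 36 -> lo=[5, 9, 11, 13] (size 4, max 13) hi=[14, 31, 36, 43] (size 4, min 14) -> median=13.5
Step 9: insert 42 -> lo=[5, 9, 11, 13, 14] (size 5, max 14) hi=[31, 36, 42, 43] (size 4, min 31) -> median=14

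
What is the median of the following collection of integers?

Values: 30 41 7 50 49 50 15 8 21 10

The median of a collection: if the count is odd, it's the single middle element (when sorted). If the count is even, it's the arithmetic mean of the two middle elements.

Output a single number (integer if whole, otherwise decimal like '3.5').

Answer: 25.5

Derivation:
Step 1: insert 30 -> lo=[30] (size 1, max 30) hi=[] (size 0) -> median=30
Step 2: insert 41 -> lo=[30] (size 1, max 30) hi=[41] (size 1, min 41) -> median=35.5
Step 3: insert 7 -> lo=[7, 30] (size 2, max 30) hi=[41] (size 1, min 41) -> median=30
Step 4: insert 50 -> lo=[7, 30] (size 2, max 30) hi=[41, 50] (size 2, min 41) -> median=35.5
Step 5: insert 49 -> lo=[7, 30, 41] (size 3, max 41) hi=[49, 50] (size 2, min 49) -> median=41
Step 6: insert 50 -> lo=[7, 30, 41] (size 3, max 41) hi=[49, 50, 50] (size 3, min 49) -> median=45
Step 7: insert 15 -> lo=[7, 15, 30, 41] (size 4, max 41) hi=[49, 50, 50] (size 3, min 49) -> median=41
Step 8: insert 8 -> lo=[7, 8, 15, 30] (size 4, max 30) hi=[41, 49, 50, 50] (size 4, min 41) -> median=35.5
Step 9: insert 21 -> lo=[7, 8, 15, 21, 30] (size 5, max 30) hi=[41, 49, 50, 50] (size 4, min 41) -> median=30
Step 10: insert 10 -> lo=[7, 8, 10, 15, 21] (size 5, max 21) hi=[30, 41, 49, 50, 50] (size 5, min 30) -> median=25.5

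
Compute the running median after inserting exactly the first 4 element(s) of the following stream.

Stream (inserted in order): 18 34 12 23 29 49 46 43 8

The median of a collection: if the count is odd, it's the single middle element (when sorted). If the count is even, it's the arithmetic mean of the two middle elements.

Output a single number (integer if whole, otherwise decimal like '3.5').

Step 1: insert 18 -> lo=[18] (size 1, max 18) hi=[] (size 0) -> median=18
Step 2: insert 34 -> lo=[18] (size 1, max 18) hi=[34] (size 1, min 34) -> median=26
Step 3: insert 12 -> lo=[12, 18] (size 2, max 18) hi=[34] (size 1, min 34) -> median=18
Step 4: insert 23 -> lo=[12, 18] (size 2, max 18) hi=[23, 34] (size 2, min 23) -> median=20.5

Answer: 20.5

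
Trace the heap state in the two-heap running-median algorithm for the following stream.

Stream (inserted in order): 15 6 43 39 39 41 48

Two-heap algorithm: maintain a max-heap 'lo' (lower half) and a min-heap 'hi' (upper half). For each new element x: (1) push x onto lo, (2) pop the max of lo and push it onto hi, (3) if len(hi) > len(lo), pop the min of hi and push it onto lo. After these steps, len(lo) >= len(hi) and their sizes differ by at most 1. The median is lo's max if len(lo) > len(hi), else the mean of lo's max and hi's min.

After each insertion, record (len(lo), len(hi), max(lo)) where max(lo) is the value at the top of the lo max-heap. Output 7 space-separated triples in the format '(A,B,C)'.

Answer: (1,0,15) (1,1,6) (2,1,15) (2,2,15) (3,2,39) (3,3,39) (4,3,39)

Derivation:
Step 1: insert 15 -> lo=[15] hi=[] -> (len(lo)=1, len(hi)=0, max(lo)=15)
Step 2: insert 6 -> lo=[6] hi=[15] -> (len(lo)=1, len(hi)=1, max(lo)=6)
Step 3: insert 43 -> lo=[6, 15] hi=[43] -> (len(lo)=2, len(hi)=1, max(lo)=15)
Step 4: insert 39 -> lo=[6, 15] hi=[39, 43] -> (len(lo)=2, len(hi)=2, max(lo)=15)
Step 5: insert 39 -> lo=[6, 15, 39] hi=[39, 43] -> (len(lo)=3, len(hi)=2, max(lo)=39)
Step 6: insert 41 -> lo=[6, 15, 39] hi=[39, 41, 43] -> (len(lo)=3, len(hi)=3, max(lo)=39)
Step 7: insert 48 -> lo=[6, 15, 39, 39] hi=[41, 43, 48] -> (len(lo)=4, len(hi)=3, max(lo)=39)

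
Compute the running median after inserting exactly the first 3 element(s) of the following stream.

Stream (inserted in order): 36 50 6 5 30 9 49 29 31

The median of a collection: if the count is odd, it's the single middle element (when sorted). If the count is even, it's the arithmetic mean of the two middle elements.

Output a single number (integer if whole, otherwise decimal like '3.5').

Answer: 36

Derivation:
Step 1: insert 36 -> lo=[36] (size 1, max 36) hi=[] (size 0) -> median=36
Step 2: insert 50 -> lo=[36] (size 1, max 36) hi=[50] (size 1, min 50) -> median=43
Step 3: insert 6 -> lo=[6, 36] (size 2, max 36) hi=[50] (size 1, min 50) -> median=36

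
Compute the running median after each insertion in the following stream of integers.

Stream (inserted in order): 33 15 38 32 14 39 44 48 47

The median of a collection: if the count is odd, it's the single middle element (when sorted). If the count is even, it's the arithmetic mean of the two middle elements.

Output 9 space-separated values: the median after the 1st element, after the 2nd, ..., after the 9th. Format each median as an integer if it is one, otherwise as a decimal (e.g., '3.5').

Answer: 33 24 33 32.5 32 32.5 33 35.5 38

Derivation:
Step 1: insert 33 -> lo=[33] (size 1, max 33) hi=[] (size 0) -> median=33
Step 2: insert 15 -> lo=[15] (size 1, max 15) hi=[33] (size 1, min 33) -> median=24
Step 3: insert 38 -> lo=[15, 33] (size 2, max 33) hi=[38] (size 1, min 38) -> median=33
Step 4: insert 32 -> lo=[15, 32] (size 2, max 32) hi=[33, 38] (size 2, min 33) -> median=32.5
Step 5: insert 14 -> lo=[14, 15, 32] (size 3, max 32) hi=[33, 38] (size 2, min 33) -> median=32
Step 6: insert 39 -> lo=[14, 15, 32] (size 3, max 32) hi=[33, 38, 39] (size 3, min 33) -> median=32.5
Step 7: insert 44 -> lo=[14, 15, 32, 33] (size 4, max 33) hi=[38, 39, 44] (size 3, min 38) -> median=33
Step 8: insert 48 -> lo=[14, 15, 32, 33] (size 4, max 33) hi=[38, 39, 44, 48] (size 4, min 38) -> median=35.5
Step 9: insert 47 -> lo=[14, 15, 32, 33, 38] (size 5, max 38) hi=[39, 44, 47, 48] (size 4, min 39) -> median=38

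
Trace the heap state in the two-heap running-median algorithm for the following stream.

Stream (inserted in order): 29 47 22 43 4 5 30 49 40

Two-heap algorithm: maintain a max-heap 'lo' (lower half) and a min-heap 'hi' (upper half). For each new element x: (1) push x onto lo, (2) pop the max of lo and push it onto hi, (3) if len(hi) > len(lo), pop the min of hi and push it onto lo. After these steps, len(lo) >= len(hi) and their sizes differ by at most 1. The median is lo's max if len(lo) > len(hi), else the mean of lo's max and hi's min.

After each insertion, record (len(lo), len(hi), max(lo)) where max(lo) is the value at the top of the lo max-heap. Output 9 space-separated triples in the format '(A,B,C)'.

Answer: (1,0,29) (1,1,29) (2,1,29) (2,2,29) (3,2,29) (3,3,22) (4,3,29) (4,4,29) (5,4,30)

Derivation:
Step 1: insert 29 -> lo=[29] hi=[] -> (len(lo)=1, len(hi)=0, max(lo)=29)
Step 2: insert 47 -> lo=[29] hi=[47] -> (len(lo)=1, len(hi)=1, max(lo)=29)
Step 3: insert 22 -> lo=[22, 29] hi=[47] -> (len(lo)=2, len(hi)=1, max(lo)=29)
Step 4: insert 43 -> lo=[22, 29] hi=[43, 47] -> (len(lo)=2, len(hi)=2, max(lo)=29)
Step 5: insert 4 -> lo=[4, 22, 29] hi=[43, 47] -> (len(lo)=3, len(hi)=2, max(lo)=29)
Step 6: insert 5 -> lo=[4, 5, 22] hi=[29, 43, 47] -> (len(lo)=3, len(hi)=3, max(lo)=22)
Step 7: insert 30 -> lo=[4, 5, 22, 29] hi=[30, 43, 47] -> (len(lo)=4, len(hi)=3, max(lo)=29)
Step 8: insert 49 -> lo=[4, 5, 22, 29] hi=[30, 43, 47, 49] -> (len(lo)=4, len(hi)=4, max(lo)=29)
Step 9: insert 40 -> lo=[4, 5, 22, 29, 30] hi=[40, 43, 47, 49] -> (len(lo)=5, len(hi)=4, max(lo)=30)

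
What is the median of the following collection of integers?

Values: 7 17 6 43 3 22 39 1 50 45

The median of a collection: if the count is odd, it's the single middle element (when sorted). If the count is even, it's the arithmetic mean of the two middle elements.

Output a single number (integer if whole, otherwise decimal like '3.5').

Step 1: insert 7 -> lo=[7] (size 1, max 7) hi=[] (size 0) -> median=7
Step 2: insert 17 -> lo=[7] (size 1, max 7) hi=[17] (size 1, min 17) -> median=12
Step 3: insert 6 -> lo=[6, 7] (size 2, max 7) hi=[17] (size 1, min 17) -> median=7
Step 4: insert 43 -> lo=[6, 7] (size 2, max 7) hi=[17, 43] (size 2, min 17) -> median=12
Step 5: insert 3 -> lo=[3, 6, 7] (size 3, max 7) hi=[17, 43] (size 2, min 17) -> median=7
Step 6: insert 22 -> lo=[3, 6, 7] (size 3, max 7) hi=[17, 22, 43] (size 3, min 17) -> median=12
Step 7: insert 39 -> lo=[3, 6, 7, 17] (size 4, max 17) hi=[22, 39, 43] (size 3, min 22) -> median=17
Step 8: insert 1 -> lo=[1, 3, 6, 7] (size 4, max 7) hi=[17, 22, 39, 43] (size 4, min 17) -> median=12
Step 9: insert 50 -> lo=[1, 3, 6, 7, 17] (size 5, max 17) hi=[22, 39, 43, 50] (size 4, min 22) -> median=17
Step 10: insert 45 -> lo=[1, 3, 6, 7, 17] (size 5, max 17) hi=[22, 39, 43, 45, 50] (size 5, min 22) -> median=19.5

Answer: 19.5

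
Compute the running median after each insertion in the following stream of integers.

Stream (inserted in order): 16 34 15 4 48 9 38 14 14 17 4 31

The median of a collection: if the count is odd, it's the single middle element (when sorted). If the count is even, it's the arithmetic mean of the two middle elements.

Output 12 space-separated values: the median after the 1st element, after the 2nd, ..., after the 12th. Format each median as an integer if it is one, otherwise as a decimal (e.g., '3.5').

Answer: 16 25 16 15.5 16 15.5 16 15.5 15 15.5 15 15.5

Derivation:
Step 1: insert 16 -> lo=[16] (size 1, max 16) hi=[] (size 0) -> median=16
Step 2: insert 34 -> lo=[16] (size 1, max 16) hi=[34] (size 1, min 34) -> median=25
Step 3: insert 15 -> lo=[15, 16] (size 2, max 16) hi=[34] (size 1, min 34) -> median=16
Step 4: insert 4 -> lo=[4, 15] (size 2, max 15) hi=[16, 34] (size 2, min 16) -> median=15.5
Step 5: insert 48 -> lo=[4, 15, 16] (size 3, max 16) hi=[34, 48] (size 2, min 34) -> median=16
Step 6: insert 9 -> lo=[4, 9, 15] (size 3, max 15) hi=[16, 34, 48] (size 3, min 16) -> median=15.5
Step 7: insert 38 -> lo=[4, 9, 15, 16] (size 4, max 16) hi=[34, 38, 48] (size 3, min 34) -> median=16
Step 8: insert 14 -> lo=[4, 9, 14, 15] (size 4, max 15) hi=[16, 34, 38, 48] (size 4, min 16) -> median=15.5
Step 9: insert 14 -> lo=[4, 9, 14, 14, 15] (size 5, max 15) hi=[16, 34, 38, 48] (size 4, min 16) -> median=15
Step 10: insert 17 -> lo=[4, 9, 14, 14, 15] (size 5, max 15) hi=[16, 17, 34, 38, 48] (size 5, min 16) -> median=15.5
Step 11: insert 4 -> lo=[4, 4, 9, 14, 14, 15] (size 6, max 15) hi=[16, 17, 34, 38, 48] (size 5, min 16) -> median=15
Step 12: insert 31 -> lo=[4, 4, 9, 14, 14, 15] (size 6, max 15) hi=[16, 17, 31, 34, 38, 48] (size 6, min 16) -> median=15.5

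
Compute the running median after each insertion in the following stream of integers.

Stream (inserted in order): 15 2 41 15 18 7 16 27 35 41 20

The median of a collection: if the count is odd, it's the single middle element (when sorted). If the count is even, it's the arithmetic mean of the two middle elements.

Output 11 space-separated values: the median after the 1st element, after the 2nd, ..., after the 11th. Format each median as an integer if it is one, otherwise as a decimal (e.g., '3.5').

Step 1: insert 15 -> lo=[15] (size 1, max 15) hi=[] (size 0) -> median=15
Step 2: insert 2 -> lo=[2] (size 1, max 2) hi=[15] (size 1, min 15) -> median=8.5
Step 3: insert 41 -> lo=[2, 15] (size 2, max 15) hi=[41] (size 1, min 41) -> median=15
Step 4: insert 15 -> lo=[2, 15] (size 2, max 15) hi=[15, 41] (size 2, min 15) -> median=15
Step 5: insert 18 -> lo=[2, 15, 15] (size 3, max 15) hi=[18, 41] (size 2, min 18) -> median=15
Step 6: insert 7 -> lo=[2, 7, 15] (size 3, max 15) hi=[15, 18, 41] (size 3, min 15) -> median=15
Step 7: insert 16 -> lo=[2, 7, 15, 15] (size 4, max 15) hi=[16, 18, 41] (size 3, min 16) -> median=15
Step 8: insert 27 -> lo=[2, 7, 15, 15] (size 4, max 15) hi=[16, 18, 27, 41] (size 4, min 16) -> median=15.5
Step 9: insert 35 -> lo=[2, 7, 15, 15, 16] (size 5, max 16) hi=[18, 27, 35, 41] (size 4, min 18) -> median=16
Step 10: insert 41 -> lo=[2, 7, 15, 15, 16] (size 5, max 16) hi=[18, 27, 35, 41, 41] (size 5, min 18) -> median=17
Step 11: insert 20 -> lo=[2, 7, 15, 15, 16, 18] (size 6, max 18) hi=[20, 27, 35, 41, 41] (size 5, min 20) -> median=18

Answer: 15 8.5 15 15 15 15 15 15.5 16 17 18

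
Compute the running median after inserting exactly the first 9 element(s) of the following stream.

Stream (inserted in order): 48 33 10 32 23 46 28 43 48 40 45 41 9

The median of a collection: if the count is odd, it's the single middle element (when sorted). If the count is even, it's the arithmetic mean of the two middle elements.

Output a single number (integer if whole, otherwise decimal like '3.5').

Step 1: insert 48 -> lo=[48] (size 1, max 48) hi=[] (size 0) -> median=48
Step 2: insert 33 -> lo=[33] (size 1, max 33) hi=[48] (size 1, min 48) -> median=40.5
Step 3: insert 10 -> lo=[10, 33] (size 2, max 33) hi=[48] (size 1, min 48) -> median=33
Step 4: insert 32 -> lo=[10, 32] (size 2, max 32) hi=[33, 48] (size 2, min 33) -> median=32.5
Step 5: insert 23 -> lo=[10, 23, 32] (size 3, max 32) hi=[33, 48] (size 2, min 33) -> median=32
Step 6: insert 46 -> lo=[10, 23, 32] (size 3, max 32) hi=[33, 46, 48] (size 3, min 33) -> median=32.5
Step 7: insert 28 -> lo=[10, 23, 28, 32] (size 4, max 32) hi=[33, 46, 48] (size 3, min 33) -> median=32
Step 8: insert 43 -> lo=[10, 23, 28, 32] (size 4, max 32) hi=[33, 43, 46, 48] (size 4, min 33) -> median=32.5
Step 9: insert 48 -> lo=[10, 23, 28, 32, 33] (size 5, max 33) hi=[43, 46, 48, 48] (size 4, min 43) -> median=33

Answer: 33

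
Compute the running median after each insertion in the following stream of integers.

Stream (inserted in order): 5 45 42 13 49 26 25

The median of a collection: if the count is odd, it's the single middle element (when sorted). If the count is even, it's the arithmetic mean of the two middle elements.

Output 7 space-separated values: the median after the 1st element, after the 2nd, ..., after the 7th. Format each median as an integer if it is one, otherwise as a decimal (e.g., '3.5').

Answer: 5 25 42 27.5 42 34 26

Derivation:
Step 1: insert 5 -> lo=[5] (size 1, max 5) hi=[] (size 0) -> median=5
Step 2: insert 45 -> lo=[5] (size 1, max 5) hi=[45] (size 1, min 45) -> median=25
Step 3: insert 42 -> lo=[5, 42] (size 2, max 42) hi=[45] (size 1, min 45) -> median=42
Step 4: insert 13 -> lo=[5, 13] (size 2, max 13) hi=[42, 45] (size 2, min 42) -> median=27.5
Step 5: insert 49 -> lo=[5, 13, 42] (size 3, max 42) hi=[45, 49] (size 2, min 45) -> median=42
Step 6: insert 26 -> lo=[5, 13, 26] (size 3, max 26) hi=[42, 45, 49] (size 3, min 42) -> median=34
Step 7: insert 25 -> lo=[5, 13, 25, 26] (size 4, max 26) hi=[42, 45, 49] (size 3, min 42) -> median=26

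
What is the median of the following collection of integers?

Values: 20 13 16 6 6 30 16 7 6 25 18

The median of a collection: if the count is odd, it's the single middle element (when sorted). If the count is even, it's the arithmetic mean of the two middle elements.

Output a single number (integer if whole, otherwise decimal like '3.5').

Step 1: insert 20 -> lo=[20] (size 1, max 20) hi=[] (size 0) -> median=20
Step 2: insert 13 -> lo=[13] (size 1, max 13) hi=[20] (size 1, min 20) -> median=16.5
Step 3: insert 16 -> lo=[13, 16] (size 2, max 16) hi=[20] (size 1, min 20) -> median=16
Step 4: insert 6 -> lo=[6, 13] (size 2, max 13) hi=[16, 20] (size 2, min 16) -> median=14.5
Step 5: insert 6 -> lo=[6, 6, 13] (size 3, max 13) hi=[16, 20] (size 2, min 16) -> median=13
Step 6: insert 30 -> lo=[6, 6, 13] (size 3, max 13) hi=[16, 20, 30] (size 3, min 16) -> median=14.5
Step 7: insert 16 -> lo=[6, 6, 13, 16] (size 4, max 16) hi=[16, 20, 30] (size 3, min 16) -> median=16
Step 8: insert 7 -> lo=[6, 6, 7, 13] (size 4, max 13) hi=[16, 16, 20, 30] (size 4, min 16) -> median=14.5
Step 9: insert 6 -> lo=[6, 6, 6, 7, 13] (size 5, max 13) hi=[16, 16, 20, 30] (size 4, min 16) -> median=13
Step 10: insert 25 -> lo=[6, 6, 6, 7, 13] (size 5, max 13) hi=[16, 16, 20, 25, 30] (size 5, min 16) -> median=14.5
Step 11: insert 18 -> lo=[6, 6, 6, 7, 13, 16] (size 6, max 16) hi=[16, 18, 20, 25, 30] (size 5, min 16) -> median=16

Answer: 16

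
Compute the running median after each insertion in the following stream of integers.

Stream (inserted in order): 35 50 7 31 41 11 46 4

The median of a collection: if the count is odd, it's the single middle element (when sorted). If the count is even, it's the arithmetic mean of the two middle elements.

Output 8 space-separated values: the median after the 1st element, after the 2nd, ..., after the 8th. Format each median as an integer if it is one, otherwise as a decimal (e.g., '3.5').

Answer: 35 42.5 35 33 35 33 35 33

Derivation:
Step 1: insert 35 -> lo=[35] (size 1, max 35) hi=[] (size 0) -> median=35
Step 2: insert 50 -> lo=[35] (size 1, max 35) hi=[50] (size 1, min 50) -> median=42.5
Step 3: insert 7 -> lo=[7, 35] (size 2, max 35) hi=[50] (size 1, min 50) -> median=35
Step 4: insert 31 -> lo=[7, 31] (size 2, max 31) hi=[35, 50] (size 2, min 35) -> median=33
Step 5: insert 41 -> lo=[7, 31, 35] (size 3, max 35) hi=[41, 50] (size 2, min 41) -> median=35
Step 6: insert 11 -> lo=[7, 11, 31] (size 3, max 31) hi=[35, 41, 50] (size 3, min 35) -> median=33
Step 7: insert 46 -> lo=[7, 11, 31, 35] (size 4, max 35) hi=[41, 46, 50] (size 3, min 41) -> median=35
Step 8: insert 4 -> lo=[4, 7, 11, 31] (size 4, max 31) hi=[35, 41, 46, 50] (size 4, min 35) -> median=33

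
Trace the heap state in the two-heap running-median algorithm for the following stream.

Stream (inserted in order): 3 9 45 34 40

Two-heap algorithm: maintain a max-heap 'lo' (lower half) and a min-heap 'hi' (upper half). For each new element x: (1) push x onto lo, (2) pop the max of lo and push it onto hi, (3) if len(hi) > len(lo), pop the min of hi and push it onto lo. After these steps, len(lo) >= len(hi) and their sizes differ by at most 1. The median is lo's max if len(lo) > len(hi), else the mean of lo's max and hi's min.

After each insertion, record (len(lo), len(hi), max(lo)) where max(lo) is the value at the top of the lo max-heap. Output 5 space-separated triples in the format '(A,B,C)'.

Answer: (1,0,3) (1,1,3) (2,1,9) (2,2,9) (3,2,34)

Derivation:
Step 1: insert 3 -> lo=[3] hi=[] -> (len(lo)=1, len(hi)=0, max(lo)=3)
Step 2: insert 9 -> lo=[3] hi=[9] -> (len(lo)=1, len(hi)=1, max(lo)=3)
Step 3: insert 45 -> lo=[3, 9] hi=[45] -> (len(lo)=2, len(hi)=1, max(lo)=9)
Step 4: insert 34 -> lo=[3, 9] hi=[34, 45] -> (len(lo)=2, len(hi)=2, max(lo)=9)
Step 5: insert 40 -> lo=[3, 9, 34] hi=[40, 45] -> (len(lo)=3, len(hi)=2, max(lo)=34)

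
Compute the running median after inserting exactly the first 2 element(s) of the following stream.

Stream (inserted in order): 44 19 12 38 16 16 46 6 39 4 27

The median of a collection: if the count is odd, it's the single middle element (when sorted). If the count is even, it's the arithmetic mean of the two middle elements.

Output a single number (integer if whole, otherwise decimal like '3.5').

Step 1: insert 44 -> lo=[44] (size 1, max 44) hi=[] (size 0) -> median=44
Step 2: insert 19 -> lo=[19] (size 1, max 19) hi=[44] (size 1, min 44) -> median=31.5

Answer: 31.5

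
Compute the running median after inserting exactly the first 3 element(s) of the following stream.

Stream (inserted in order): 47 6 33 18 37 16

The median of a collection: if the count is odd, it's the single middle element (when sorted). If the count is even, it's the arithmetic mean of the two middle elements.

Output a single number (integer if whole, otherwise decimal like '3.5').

Answer: 33

Derivation:
Step 1: insert 47 -> lo=[47] (size 1, max 47) hi=[] (size 0) -> median=47
Step 2: insert 6 -> lo=[6] (size 1, max 6) hi=[47] (size 1, min 47) -> median=26.5
Step 3: insert 33 -> lo=[6, 33] (size 2, max 33) hi=[47] (size 1, min 47) -> median=33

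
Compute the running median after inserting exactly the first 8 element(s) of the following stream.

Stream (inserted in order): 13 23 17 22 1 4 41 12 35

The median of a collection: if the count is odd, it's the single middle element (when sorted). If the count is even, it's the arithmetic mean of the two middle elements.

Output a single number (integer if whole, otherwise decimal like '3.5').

Step 1: insert 13 -> lo=[13] (size 1, max 13) hi=[] (size 0) -> median=13
Step 2: insert 23 -> lo=[13] (size 1, max 13) hi=[23] (size 1, min 23) -> median=18
Step 3: insert 17 -> lo=[13, 17] (size 2, max 17) hi=[23] (size 1, min 23) -> median=17
Step 4: insert 22 -> lo=[13, 17] (size 2, max 17) hi=[22, 23] (size 2, min 22) -> median=19.5
Step 5: insert 1 -> lo=[1, 13, 17] (size 3, max 17) hi=[22, 23] (size 2, min 22) -> median=17
Step 6: insert 4 -> lo=[1, 4, 13] (size 3, max 13) hi=[17, 22, 23] (size 3, min 17) -> median=15
Step 7: insert 41 -> lo=[1, 4, 13, 17] (size 4, max 17) hi=[22, 23, 41] (size 3, min 22) -> median=17
Step 8: insert 12 -> lo=[1, 4, 12, 13] (size 4, max 13) hi=[17, 22, 23, 41] (size 4, min 17) -> median=15

Answer: 15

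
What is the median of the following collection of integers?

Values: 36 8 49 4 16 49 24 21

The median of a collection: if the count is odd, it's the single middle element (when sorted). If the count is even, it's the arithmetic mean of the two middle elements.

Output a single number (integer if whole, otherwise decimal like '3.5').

Answer: 22.5

Derivation:
Step 1: insert 36 -> lo=[36] (size 1, max 36) hi=[] (size 0) -> median=36
Step 2: insert 8 -> lo=[8] (size 1, max 8) hi=[36] (size 1, min 36) -> median=22
Step 3: insert 49 -> lo=[8, 36] (size 2, max 36) hi=[49] (size 1, min 49) -> median=36
Step 4: insert 4 -> lo=[4, 8] (size 2, max 8) hi=[36, 49] (size 2, min 36) -> median=22
Step 5: insert 16 -> lo=[4, 8, 16] (size 3, max 16) hi=[36, 49] (size 2, min 36) -> median=16
Step 6: insert 49 -> lo=[4, 8, 16] (size 3, max 16) hi=[36, 49, 49] (size 3, min 36) -> median=26
Step 7: insert 24 -> lo=[4, 8, 16, 24] (size 4, max 24) hi=[36, 49, 49] (size 3, min 36) -> median=24
Step 8: insert 21 -> lo=[4, 8, 16, 21] (size 4, max 21) hi=[24, 36, 49, 49] (size 4, min 24) -> median=22.5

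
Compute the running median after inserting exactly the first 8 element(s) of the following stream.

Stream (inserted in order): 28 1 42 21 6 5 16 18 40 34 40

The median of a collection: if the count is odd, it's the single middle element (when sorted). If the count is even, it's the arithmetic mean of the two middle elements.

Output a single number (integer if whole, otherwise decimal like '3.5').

Answer: 17

Derivation:
Step 1: insert 28 -> lo=[28] (size 1, max 28) hi=[] (size 0) -> median=28
Step 2: insert 1 -> lo=[1] (size 1, max 1) hi=[28] (size 1, min 28) -> median=14.5
Step 3: insert 42 -> lo=[1, 28] (size 2, max 28) hi=[42] (size 1, min 42) -> median=28
Step 4: insert 21 -> lo=[1, 21] (size 2, max 21) hi=[28, 42] (size 2, min 28) -> median=24.5
Step 5: insert 6 -> lo=[1, 6, 21] (size 3, max 21) hi=[28, 42] (size 2, min 28) -> median=21
Step 6: insert 5 -> lo=[1, 5, 6] (size 3, max 6) hi=[21, 28, 42] (size 3, min 21) -> median=13.5
Step 7: insert 16 -> lo=[1, 5, 6, 16] (size 4, max 16) hi=[21, 28, 42] (size 3, min 21) -> median=16
Step 8: insert 18 -> lo=[1, 5, 6, 16] (size 4, max 16) hi=[18, 21, 28, 42] (size 4, min 18) -> median=17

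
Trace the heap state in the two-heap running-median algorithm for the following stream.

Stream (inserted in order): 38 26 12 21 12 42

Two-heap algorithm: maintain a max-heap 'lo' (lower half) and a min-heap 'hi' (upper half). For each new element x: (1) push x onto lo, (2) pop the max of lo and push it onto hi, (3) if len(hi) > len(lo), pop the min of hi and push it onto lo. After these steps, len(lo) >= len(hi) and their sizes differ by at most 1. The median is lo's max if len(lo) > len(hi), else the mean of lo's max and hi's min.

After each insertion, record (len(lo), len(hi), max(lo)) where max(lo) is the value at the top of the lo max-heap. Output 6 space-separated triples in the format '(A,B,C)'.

Step 1: insert 38 -> lo=[38] hi=[] -> (len(lo)=1, len(hi)=0, max(lo)=38)
Step 2: insert 26 -> lo=[26] hi=[38] -> (len(lo)=1, len(hi)=1, max(lo)=26)
Step 3: insert 12 -> lo=[12, 26] hi=[38] -> (len(lo)=2, len(hi)=1, max(lo)=26)
Step 4: insert 21 -> lo=[12, 21] hi=[26, 38] -> (len(lo)=2, len(hi)=2, max(lo)=21)
Step 5: insert 12 -> lo=[12, 12, 21] hi=[26, 38] -> (len(lo)=3, len(hi)=2, max(lo)=21)
Step 6: insert 42 -> lo=[12, 12, 21] hi=[26, 38, 42] -> (len(lo)=3, len(hi)=3, max(lo)=21)

Answer: (1,0,38) (1,1,26) (2,1,26) (2,2,21) (3,2,21) (3,3,21)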